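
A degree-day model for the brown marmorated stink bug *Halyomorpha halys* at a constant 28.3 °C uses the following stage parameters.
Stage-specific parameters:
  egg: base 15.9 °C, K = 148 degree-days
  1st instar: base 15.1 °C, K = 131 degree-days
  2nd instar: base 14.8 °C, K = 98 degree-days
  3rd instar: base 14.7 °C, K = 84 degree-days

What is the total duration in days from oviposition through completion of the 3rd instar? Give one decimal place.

35.3 days

egg: 148 / (28.3 − 15.9) = 148 / 12.4 = 11.935 d.
1st instar: 131 / (28.3 − 15.1) = 131 / 13.2 = 9.924 d.
2nd instar: 98 / (28.3 − 14.8) = 98 / 13.5 = 7.259 d.
3rd instar: 84 / (28.3 − 14.7) = 84 / 13.6 = 6.176 d.
Sum = 35.295 ≈ 35.3 days.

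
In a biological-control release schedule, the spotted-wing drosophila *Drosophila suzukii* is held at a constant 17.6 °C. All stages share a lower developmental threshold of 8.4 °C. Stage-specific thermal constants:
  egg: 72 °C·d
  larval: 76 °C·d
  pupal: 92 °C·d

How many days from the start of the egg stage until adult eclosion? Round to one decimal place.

Daily accumulation at 17.6 °C = 17.6 − 8.4 = 9.2 DD/day.
Total K = 72 + 76 + 92 = 240 DD.
Total duration = 240 / 9.2 = 26.087 ≈ 26.1 days.

26.1 days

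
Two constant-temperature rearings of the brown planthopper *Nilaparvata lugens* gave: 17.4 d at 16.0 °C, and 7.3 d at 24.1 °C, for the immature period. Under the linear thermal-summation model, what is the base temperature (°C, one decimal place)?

10.1 °C

Linear rate model ⇒ the product D·(T − T_b) is constant across temperatures.
17.4·(16.0 − T_b) = 7.3·(24.1 − T_b)
T_b = (17.4·16.0 − 7.3·24.1) / (17.4 − 7.3) = 102.47 / 10.1 = 10.146 °C ≈ 10.1 °C.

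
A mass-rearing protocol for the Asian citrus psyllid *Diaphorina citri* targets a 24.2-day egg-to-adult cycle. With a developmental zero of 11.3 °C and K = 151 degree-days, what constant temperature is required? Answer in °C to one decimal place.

Required daily accumulation = 151 / 24.2 = 6.240 DD/day.
T = T_base + 6.240 = 11.3 + 6.240 = 17.540 ≈ 17.5 °C.

17.5 °C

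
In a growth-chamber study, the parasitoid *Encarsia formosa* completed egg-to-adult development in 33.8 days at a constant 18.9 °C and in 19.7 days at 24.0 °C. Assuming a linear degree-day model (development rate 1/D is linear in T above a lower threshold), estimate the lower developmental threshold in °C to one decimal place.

11.8 °C

Linear rate model ⇒ the product D·(T − T_b) is constant across temperatures.
33.8·(18.9 − T_b) = 19.7·(24.0 − T_b)
T_b = (33.8·18.9 − 19.7·24.0) / (33.8 − 19.7) = 166.02 / 14.1 = 11.774 °C ≈ 11.8 °C.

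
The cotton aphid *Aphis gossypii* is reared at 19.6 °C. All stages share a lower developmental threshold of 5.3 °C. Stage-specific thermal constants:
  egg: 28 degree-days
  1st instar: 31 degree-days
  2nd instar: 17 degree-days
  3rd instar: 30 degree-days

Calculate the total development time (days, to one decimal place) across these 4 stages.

7.4 days

Daily accumulation at 19.6 °C = 19.6 − 5.3 = 14.3 DD/day.
Total K = 28 + 31 + 17 + 30 = 106 DD.
Total duration = 106 / 14.3 = 7.413 ≈ 7.4 days.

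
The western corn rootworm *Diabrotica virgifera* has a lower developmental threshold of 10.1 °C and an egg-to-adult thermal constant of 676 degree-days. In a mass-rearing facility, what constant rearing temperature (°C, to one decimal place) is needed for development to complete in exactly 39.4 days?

27.3 °C

Required daily accumulation = 676 / 39.4 = 17.157 DD/day.
T = T_base + 17.157 = 10.1 + 17.157 = 27.257 ≈ 27.3 °C.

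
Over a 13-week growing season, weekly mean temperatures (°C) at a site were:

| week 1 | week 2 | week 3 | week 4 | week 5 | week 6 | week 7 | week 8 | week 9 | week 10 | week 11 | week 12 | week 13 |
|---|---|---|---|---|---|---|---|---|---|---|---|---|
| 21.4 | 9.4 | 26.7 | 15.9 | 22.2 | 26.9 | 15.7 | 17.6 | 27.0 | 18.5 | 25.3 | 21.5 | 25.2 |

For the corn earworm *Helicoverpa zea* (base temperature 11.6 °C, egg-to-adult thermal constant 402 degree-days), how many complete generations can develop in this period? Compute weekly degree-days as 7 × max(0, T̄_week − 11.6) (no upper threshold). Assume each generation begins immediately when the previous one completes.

Weekly DD (7 × max(0, T̄ − 11.6)): 68.6, 0.0, 105.7, 30.1, 74.2, 107.1, 28.7, 42.0, 107.8, 48.3, 95.9, 69.3, 95.2.
Season total = 872.9 DD.
Complete generations = ⌊872.9 / 402⌋ = 2.

2 generations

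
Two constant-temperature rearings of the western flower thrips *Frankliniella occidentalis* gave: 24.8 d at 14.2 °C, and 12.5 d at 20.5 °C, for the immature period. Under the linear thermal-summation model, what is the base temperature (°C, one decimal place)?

7.8 °C

Equal thermal constants: D₁(T₁ − T_b) = D₂(T₂ − T_b).
24.8·(14.2 − T_b) = 12.5·(20.5 − T_b)
T_b = (24.8·14.2 − 12.5·20.5) / (24.8 − 12.5) = 95.91 / 12.3 = 7.798 °C ≈ 7.8 °C.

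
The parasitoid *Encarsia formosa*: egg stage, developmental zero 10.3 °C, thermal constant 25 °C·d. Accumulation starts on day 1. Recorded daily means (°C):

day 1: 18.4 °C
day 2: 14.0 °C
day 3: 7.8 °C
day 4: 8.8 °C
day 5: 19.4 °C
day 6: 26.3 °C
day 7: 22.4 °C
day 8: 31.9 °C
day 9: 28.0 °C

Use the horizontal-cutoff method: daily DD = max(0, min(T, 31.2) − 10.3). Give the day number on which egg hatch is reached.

Daily DD above 10.3 °C (capped at 20.9): 8.1, 3.7, 0.0, 0.0, 9.1, 16.0, 12.1, 20.9, 17.7.
Cumulative: 8.1, 11.8, 11.8, 11.8, 20.9, 36.9, 49.0, 69.9, 87.6.
The total first reaches 25 DD on day 6.

day 6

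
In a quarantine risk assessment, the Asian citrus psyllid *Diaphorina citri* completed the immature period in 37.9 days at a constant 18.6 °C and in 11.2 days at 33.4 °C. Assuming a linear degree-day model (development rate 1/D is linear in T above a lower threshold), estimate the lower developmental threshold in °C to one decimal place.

12.4 °C

Under the model K = D·(T − T_b), so D₁·(T₁ − T_b) = D₂·(T₂ − T_b).
37.9·(18.6 − T_b) = 11.2·(33.4 − T_b)
T_b = (37.9·18.6 − 11.2·33.4) / (37.9 − 11.2) = 330.86 / 26.7 = 12.392 °C ≈ 12.4 °C.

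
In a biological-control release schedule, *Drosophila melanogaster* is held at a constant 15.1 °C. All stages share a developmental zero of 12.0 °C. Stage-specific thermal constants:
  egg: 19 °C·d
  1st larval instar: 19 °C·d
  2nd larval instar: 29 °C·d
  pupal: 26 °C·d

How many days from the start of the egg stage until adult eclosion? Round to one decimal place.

30.0 days

Daily accumulation at 15.1 °C = 15.1 − 12.0 = 3.1 DD/day.
Total K = 19 + 19 + 29 + 26 = 93 DD.
Total duration = 93 / 3.1 = 30.000 ≈ 30.0 days.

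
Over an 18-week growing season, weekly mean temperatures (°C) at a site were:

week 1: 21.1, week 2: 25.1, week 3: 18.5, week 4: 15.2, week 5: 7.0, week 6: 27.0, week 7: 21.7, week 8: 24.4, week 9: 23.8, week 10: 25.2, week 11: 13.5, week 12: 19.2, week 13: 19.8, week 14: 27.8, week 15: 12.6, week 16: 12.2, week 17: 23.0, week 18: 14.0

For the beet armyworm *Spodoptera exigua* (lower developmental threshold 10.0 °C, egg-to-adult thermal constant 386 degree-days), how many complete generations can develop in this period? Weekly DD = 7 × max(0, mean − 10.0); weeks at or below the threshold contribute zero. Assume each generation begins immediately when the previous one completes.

Weekly DD (7 × max(0, T̄ − 10.0)): 77.7, 105.7, 59.5, 36.4, 0.0, 119.0, 81.9, 100.8, 96.6, 106.4, 24.5, 64.4, 68.6, 124.6, 18.2, 15.4, 91.0, 28.0.
Season total = 1218.7 DD.
Complete generations = ⌊1218.7 / 386⌋ = 3.

3 generations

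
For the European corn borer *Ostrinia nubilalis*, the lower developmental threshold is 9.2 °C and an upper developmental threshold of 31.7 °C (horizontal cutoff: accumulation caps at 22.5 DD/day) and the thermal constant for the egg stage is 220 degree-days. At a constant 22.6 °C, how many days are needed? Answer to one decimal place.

16.4 days

Daily accumulation = 22.6 − 9.2 = 13.4 DD/day.
Duration = 220 / 13.4 = 16.418 ≈ 16.4 days.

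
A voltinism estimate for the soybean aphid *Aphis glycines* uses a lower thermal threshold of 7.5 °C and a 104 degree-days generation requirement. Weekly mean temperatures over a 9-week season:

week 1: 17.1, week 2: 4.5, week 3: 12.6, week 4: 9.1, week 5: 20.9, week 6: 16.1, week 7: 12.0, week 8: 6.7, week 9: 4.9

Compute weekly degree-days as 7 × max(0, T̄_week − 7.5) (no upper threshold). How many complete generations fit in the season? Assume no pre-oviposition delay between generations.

2 generations

Weekly DD (7 × max(0, T̄ − 7.5)): 67.2, 0.0, 35.7, 11.2, 93.8, 60.2, 31.5, 0.0, 0.0.
Season total = 299.6 DD.
Complete generations = ⌊299.6 / 104⌋ = 2.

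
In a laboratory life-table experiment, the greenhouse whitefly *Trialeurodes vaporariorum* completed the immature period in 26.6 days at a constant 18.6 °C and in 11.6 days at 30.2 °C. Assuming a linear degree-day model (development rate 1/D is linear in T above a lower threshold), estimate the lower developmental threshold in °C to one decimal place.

9.6 °C

Linear rate model ⇒ the product D·(T − T_b) is constant across temperatures.
26.6·(18.6 − T_b) = 11.6·(30.2 − T_b)
T_b = (26.6·18.6 − 11.6·30.2) / (26.6 − 11.6) = 144.44 / 15.0 = 9.629 °C ≈ 9.6 °C.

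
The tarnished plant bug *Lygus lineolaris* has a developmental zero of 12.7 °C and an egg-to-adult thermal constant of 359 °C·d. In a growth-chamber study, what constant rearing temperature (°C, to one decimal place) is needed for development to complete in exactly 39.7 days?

21.7 °C

Required daily accumulation = 359 / 39.7 = 9.043 DD/day.
T = T_base + 9.043 = 12.7 + 9.043 = 21.743 ≈ 21.7 °C.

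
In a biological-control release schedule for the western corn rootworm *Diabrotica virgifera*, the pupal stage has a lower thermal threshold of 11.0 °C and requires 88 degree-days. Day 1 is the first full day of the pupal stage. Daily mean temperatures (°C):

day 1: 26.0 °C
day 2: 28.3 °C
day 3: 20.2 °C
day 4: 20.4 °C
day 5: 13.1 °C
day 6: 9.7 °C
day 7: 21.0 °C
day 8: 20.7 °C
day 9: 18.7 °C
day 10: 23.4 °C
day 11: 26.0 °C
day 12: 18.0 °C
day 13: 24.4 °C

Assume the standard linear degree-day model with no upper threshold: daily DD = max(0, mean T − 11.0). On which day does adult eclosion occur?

Daily DD above 11.0 °C: 15.0, 17.3, 9.2, 9.4, 2.1, 0.0, 10.0, 9.7, 7.7, 12.4, 15.0, 7.0, 13.4.
Cumulative: 15.0, 32.3, 41.5, 50.9, 53.0, 53.0, 63.0, 72.7, 80.4, 92.8, 107.8, 114.8, 128.2.
The total first reaches 88 DD on day 10.

day 10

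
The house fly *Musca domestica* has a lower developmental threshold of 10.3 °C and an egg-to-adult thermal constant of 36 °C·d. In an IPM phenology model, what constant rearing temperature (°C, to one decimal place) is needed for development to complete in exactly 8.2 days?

Required daily accumulation = 36 / 8.2 = 4.390 DD/day.
T = T_base + 4.390 = 10.3 + 4.390 = 14.690 ≈ 14.7 °C.

14.7 °C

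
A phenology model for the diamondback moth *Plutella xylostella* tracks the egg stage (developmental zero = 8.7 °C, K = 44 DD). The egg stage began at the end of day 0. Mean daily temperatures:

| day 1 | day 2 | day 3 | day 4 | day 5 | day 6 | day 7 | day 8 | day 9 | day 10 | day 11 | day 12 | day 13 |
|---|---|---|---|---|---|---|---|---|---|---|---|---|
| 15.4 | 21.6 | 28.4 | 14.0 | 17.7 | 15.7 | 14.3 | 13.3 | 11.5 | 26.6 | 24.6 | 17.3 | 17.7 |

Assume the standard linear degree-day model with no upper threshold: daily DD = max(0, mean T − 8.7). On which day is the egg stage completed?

day 4

Daily DD above 8.7 °C: 6.7, 12.9, 19.7, 5.3, 9.0, 7.0, 5.6, 4.6, 2.8, 17.9, 15.9, 8.6, 9.0.
Cumulative: 6.7, 19.6, 39.3, 44.6, 53.6, 60.6, 66.2, 70.8, 73.6, 91.5, 107.4, 116.0, 125.0.
The total first reaches 44 DD on day 4.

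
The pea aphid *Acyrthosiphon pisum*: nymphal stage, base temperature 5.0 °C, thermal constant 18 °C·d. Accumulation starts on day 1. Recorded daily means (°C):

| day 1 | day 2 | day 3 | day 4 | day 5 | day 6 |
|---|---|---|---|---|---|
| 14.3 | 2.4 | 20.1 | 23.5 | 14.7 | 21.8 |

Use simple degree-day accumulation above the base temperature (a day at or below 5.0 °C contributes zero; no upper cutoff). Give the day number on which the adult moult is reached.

Daily DD above 5.0 °C: 9.3, 0.0, 15.1, 18.5, 9.7, 16.8.
Cumulative: 9.3, 9.3, 24.4, 42.9, 52.6, 69.4.
The total first reaches 18 DD on day 3.

day 3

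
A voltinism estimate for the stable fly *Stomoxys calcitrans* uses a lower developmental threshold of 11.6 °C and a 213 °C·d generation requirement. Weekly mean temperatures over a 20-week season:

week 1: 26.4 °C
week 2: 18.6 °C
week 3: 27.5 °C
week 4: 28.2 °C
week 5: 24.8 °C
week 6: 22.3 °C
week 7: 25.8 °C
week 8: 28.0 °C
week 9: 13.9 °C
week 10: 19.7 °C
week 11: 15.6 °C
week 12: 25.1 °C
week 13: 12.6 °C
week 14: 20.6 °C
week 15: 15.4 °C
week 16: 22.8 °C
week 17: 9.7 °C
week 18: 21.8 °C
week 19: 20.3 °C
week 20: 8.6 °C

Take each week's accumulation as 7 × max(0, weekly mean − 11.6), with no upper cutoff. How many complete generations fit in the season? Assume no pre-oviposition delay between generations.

Weekly DD (7 × max(0, T̄ − 11.6)): 103.6, 49.0, 111.3, 116.2, 92.4, 74.9, 99.4, 114.8, 16.1, 56.7, 28.0, 94.5, 7.0, 63.0, 26.6, 78.4, 0.0, 71.4, 60.9, 0.0.
Season total = 1264.2 DD.
Complete generations = ⌊1264.2 / 213⌋ = 5.

5 generations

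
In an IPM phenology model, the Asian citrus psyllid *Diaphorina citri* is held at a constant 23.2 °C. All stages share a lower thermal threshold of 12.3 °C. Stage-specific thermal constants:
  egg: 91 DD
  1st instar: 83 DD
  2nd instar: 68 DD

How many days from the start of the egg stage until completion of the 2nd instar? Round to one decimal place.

22.2 days

Daily accumulation at 23.2 °C = 23.2 − 12.3 = 10.9 DD/day.
Total K = 91 + 83 + 68 = 242 DD.
Total duration = 242 / 10.9 = 22.202 ≈ 22.2 days.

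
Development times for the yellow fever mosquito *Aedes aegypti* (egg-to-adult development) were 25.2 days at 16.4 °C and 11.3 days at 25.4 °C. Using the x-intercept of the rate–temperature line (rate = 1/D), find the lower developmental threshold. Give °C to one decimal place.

Linear rate model ⇒ the product D·(T − T_b) is constant across temperatures.
25.2·(16.4 − T_b) = 11.3·(25.4 − T_b)
T_b = (25.2·16.4 − 11.3·25.4) / (25.2 − 11.3) = 126.26 / 13.9 = 9.083 °C ≈ 9.1 °C.

9.1 °C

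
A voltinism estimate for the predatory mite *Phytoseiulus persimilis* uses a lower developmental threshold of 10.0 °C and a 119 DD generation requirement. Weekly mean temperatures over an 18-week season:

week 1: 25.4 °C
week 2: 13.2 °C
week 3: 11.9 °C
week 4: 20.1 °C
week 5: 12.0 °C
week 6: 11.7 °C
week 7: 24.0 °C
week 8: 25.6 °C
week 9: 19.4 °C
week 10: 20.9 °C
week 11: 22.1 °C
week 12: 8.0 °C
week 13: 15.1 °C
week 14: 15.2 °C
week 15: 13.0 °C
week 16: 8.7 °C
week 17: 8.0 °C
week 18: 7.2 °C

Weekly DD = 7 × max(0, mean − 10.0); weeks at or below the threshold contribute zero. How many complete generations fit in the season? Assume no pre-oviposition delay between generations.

6 generations

Weekly DD (7 × max(0, T̄ − 10.0)): 107.8, 22.4, 13.3, 70.7, 14.0, 11.9, 98.0, 109.2, 65.8, 76.3, 84.7, 0.0, 35.7, 36.4, 21.0, 0.0, 0.0, 0.0.
Season total = 767.2 DD.
Complete generations = ⌊767.2 / 119⌋ = 6.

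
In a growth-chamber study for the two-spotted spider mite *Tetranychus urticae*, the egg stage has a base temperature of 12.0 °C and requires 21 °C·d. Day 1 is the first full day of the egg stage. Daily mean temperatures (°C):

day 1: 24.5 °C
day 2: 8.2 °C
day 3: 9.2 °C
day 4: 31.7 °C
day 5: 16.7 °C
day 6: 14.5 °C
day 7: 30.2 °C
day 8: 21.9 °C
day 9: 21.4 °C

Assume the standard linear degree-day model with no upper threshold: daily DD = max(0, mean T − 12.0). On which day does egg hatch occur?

Daily DD above 12.0 °C: 12.5, 0.0, 0.0, 19.7, 4.7, 2.5, 18.2, 9.9, 9.4.
Cumulative: 12.5, 12.5, 12.5, 32.2, 36.9, 39.4, 57.6, 67.5, 76.9.
The total first reaches 21 DD on day 4.

day 4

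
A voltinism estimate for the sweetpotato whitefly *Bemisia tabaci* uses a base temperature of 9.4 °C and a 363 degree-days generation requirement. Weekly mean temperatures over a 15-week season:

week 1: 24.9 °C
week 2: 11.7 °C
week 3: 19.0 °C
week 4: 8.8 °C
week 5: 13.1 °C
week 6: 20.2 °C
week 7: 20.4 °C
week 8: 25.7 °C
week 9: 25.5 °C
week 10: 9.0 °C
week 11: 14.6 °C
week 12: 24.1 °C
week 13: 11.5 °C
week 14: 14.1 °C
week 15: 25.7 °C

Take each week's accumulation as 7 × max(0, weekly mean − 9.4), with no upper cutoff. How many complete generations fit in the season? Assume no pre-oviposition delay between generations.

2 generations

Weekly DD (7 × max(0, T̄ − 9.4)): 108.5, 16.1, 67.2, 0.0, 25.9, 75.6, 77.0, 114.1, 112.7, 0.0, 36.4, 102.9, 14.7, 32.9, 114.1.
Season total = 898.1 DD.
Complete generations = ⌊898.1 / 363⌋ = 2.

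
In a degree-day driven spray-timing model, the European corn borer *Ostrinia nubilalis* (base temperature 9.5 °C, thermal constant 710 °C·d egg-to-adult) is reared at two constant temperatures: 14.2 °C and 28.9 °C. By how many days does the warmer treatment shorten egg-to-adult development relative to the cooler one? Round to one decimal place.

At 14.2 °C: 710 / (14.2 − 9.5) = 710 / 4.7 = 151.064 d.
At 28.9 °C: 710 / (28.9 − 9.5) = 710 / 19.4 = 36.598 d.
Difference = |151.064 − 36.598| = 114.466 ≈ 114.5 days.

114.5 days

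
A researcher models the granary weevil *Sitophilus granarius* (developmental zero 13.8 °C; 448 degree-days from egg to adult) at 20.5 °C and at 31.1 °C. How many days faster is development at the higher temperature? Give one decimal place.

41.0 days

At 20.5 °C: 448 / (20.5 − 13.8) = 448 / 6.7 = 66.866 d.
At 31.1 °C: 448 / (31.1 − 13.8) = 448 / 17.3 = 25.896 d.
Difference = |66.866 − 25.896| = 40.970 ≈ 41.0 days.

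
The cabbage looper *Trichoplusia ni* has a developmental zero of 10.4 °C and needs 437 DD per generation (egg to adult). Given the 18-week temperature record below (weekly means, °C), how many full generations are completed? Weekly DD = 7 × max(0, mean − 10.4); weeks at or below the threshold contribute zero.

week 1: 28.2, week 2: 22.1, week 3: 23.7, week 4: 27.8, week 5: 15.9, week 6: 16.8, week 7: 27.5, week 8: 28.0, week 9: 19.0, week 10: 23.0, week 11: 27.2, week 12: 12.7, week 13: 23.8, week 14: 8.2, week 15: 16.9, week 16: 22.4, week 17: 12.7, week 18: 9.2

Weekly DD (7 × max(0, T̄ − 10.4)): 124.6, 81.9, 93.1, 121.8, 38.5, 44.8, 119.7, 123.2, 60.2, 88.2, 117.6, 16.1, 93.8, 0.0, 45.5, 84.0, 16.1, 0.0.
Season total = 1269.1 DD.
Complete generations = ⌊1269.1 / 437⌋ = 2.

2 generations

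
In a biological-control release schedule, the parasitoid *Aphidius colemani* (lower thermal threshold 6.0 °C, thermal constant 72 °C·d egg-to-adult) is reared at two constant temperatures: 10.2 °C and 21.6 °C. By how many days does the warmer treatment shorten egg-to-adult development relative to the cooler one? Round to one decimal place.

At 10.2 °C: 72 / (10.2 − 6.0) = 72 / 4.2 = 17.143 d.
At 21.6 °C: 72 / (21.6 − 6.0) = 72 / 15.6 = 4.615 d.
Difference = |17.143 − 4.615| = 12.527 ≈ 12.5 days.

12.5 days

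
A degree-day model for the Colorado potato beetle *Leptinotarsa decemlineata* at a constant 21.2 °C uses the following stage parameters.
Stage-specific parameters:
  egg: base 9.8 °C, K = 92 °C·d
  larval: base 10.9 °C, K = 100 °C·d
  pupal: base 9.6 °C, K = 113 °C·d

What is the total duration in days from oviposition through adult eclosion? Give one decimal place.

27.5 days

egg: 92 / (21.2 − 9.8) = 92 / 11.4 = 8.070 d.
larval: 100 / (21.2 − 10.9) = 100 / 10.3 = 9.709 d.
pupal: 113 / (21.2 − 9.6) = 113 / 11.6 = 9.741 d.
Sum = 27.520 ≈ 27.5 days.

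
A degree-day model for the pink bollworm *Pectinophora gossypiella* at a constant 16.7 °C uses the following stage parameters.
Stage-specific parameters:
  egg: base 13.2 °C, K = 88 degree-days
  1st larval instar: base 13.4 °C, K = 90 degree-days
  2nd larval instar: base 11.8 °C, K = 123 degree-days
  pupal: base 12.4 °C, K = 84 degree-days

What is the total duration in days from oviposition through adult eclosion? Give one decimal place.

97.1 days

egg: 88 / (16.7 − 13.2) = 88 / 3.5 = 25.143 d.
1st larval instar: 90 / (16.7 − 13.4) = 90 / 3.3 = 27.273 d.
2nd larval instar: 123 / (16.7 − 11.8) = 123 / 4.9 = 25.102 d.
pupal: 84 / (16.7 − 12.4) = 84 / 4.3 = 19.535 d.
Sum = 97.053 ≈ 97.1 days.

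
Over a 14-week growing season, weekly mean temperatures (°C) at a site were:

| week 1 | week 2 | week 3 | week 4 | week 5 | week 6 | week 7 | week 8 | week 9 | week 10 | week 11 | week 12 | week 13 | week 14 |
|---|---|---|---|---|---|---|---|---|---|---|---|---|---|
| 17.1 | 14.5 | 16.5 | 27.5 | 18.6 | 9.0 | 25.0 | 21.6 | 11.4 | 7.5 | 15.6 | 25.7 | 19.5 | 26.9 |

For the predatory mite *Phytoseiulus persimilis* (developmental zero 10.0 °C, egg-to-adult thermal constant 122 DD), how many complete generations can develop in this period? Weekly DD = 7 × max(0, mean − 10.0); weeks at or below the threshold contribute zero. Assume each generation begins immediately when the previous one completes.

6 generations

Weekly DD (7 × max(0, T̄ − 10.0)): 49.7, 31.5, 45.5, 122.5, 60.2, 0.0, 105.0, 81.2, 9.8, 0.0, 39.2, 109.9, 66.5, 118.3.
Season total = 839.3 DD.
Complete generations = ⌊839.3 / 122⌋ = 6.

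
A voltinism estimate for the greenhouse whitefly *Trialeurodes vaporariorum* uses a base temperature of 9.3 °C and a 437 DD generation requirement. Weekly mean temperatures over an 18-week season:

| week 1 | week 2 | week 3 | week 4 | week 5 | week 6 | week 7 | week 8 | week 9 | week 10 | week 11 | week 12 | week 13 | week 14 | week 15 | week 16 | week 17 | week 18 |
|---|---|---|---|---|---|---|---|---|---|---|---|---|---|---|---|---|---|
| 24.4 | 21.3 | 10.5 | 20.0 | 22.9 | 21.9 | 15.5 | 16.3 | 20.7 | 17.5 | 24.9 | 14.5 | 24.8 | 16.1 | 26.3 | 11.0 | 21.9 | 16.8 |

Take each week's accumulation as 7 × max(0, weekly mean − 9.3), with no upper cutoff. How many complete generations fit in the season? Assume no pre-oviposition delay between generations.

2 generations

Weekly DD (7 × max(0, T̄ − 9.3)): 105.7, 84.0, 8.4, 74.9, 95.2, 88.2, 43.4, 49.0, 79.8, 57.4, 109.2, 36.4, 108.5, 47.6, 119.0, 11.9, 88.2, 52.5.
Season total = 1259.3 DD.
Complete generations = ⌊1259.3 / 437⌋ = 2.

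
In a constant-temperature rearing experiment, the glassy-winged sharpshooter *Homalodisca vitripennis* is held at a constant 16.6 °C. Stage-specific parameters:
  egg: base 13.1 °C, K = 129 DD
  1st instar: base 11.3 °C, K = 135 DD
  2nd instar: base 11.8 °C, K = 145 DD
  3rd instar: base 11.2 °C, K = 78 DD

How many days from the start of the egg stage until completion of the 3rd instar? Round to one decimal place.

107.0 days

egg: 129 / (16.6 − 13.1) = 129 / 3.5 = 36.857 d.
1st instar: 135 / (16.6 − 11.3) = 135 / 5.3 = 25.472 d.
2nd instar: 145 / (16.6 − 11.8) = 145 / 4.8 = 30.208 d.
3rd instar: 78 / (16.6 − 11.2) = 78 / 5.4 = 14.444 d.
Sum = 106.982 ≈ 107.0 days.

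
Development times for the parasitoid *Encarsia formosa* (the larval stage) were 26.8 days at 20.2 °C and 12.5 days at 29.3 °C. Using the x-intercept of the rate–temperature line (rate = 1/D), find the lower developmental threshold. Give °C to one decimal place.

12.2 °C

Equal thermal constants: D₁(T₁ − T_b) = D₂(T₂ − T_b).
26.8·(20.2 − T_b) = 12.5·(29.3 − T_b)
T_b = (26.8·20.2 − 12.5·29.3) / (26.8 − 12.5) = 175.11 / 14.3 = 12.245 °C ≈ 12.2 °C.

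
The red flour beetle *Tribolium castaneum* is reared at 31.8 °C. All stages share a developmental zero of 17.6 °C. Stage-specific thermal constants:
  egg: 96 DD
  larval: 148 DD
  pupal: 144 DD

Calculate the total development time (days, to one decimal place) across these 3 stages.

27.3 days

Daily accumulation at 31.8 °C = 31.8 − 17.6 = 14.2 DD/day.
Total K = 96 + 148 + 144 = 388 DD.
Total duration = 388 / 14.2 = 27.324 ≈ 27.3 days.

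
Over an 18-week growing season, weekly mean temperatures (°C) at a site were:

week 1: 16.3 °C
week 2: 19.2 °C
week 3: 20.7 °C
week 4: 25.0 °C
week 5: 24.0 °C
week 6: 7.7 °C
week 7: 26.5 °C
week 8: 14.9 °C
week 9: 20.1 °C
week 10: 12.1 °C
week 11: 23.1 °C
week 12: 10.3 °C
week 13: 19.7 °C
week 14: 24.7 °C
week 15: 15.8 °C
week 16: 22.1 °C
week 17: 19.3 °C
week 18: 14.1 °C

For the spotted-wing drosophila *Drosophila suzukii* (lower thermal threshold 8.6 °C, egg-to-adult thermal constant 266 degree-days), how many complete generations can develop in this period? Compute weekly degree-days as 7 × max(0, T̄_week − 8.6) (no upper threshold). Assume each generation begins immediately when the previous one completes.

Weekly DD (7 × max(0, T̄ − 8.6)): 53.9, 74.2, 84.7, 114.8, 107.8, 0.0, 125.3, 44.1, 80.5, 24.5, 101.5, 11.9, 77.7, 112.7, 50.4, 94.5, 74.9, 38.5.
Season total = 1271.9 DD.
Complete generations = ⌊1271.9 / 266⌋ = 4.

4 generations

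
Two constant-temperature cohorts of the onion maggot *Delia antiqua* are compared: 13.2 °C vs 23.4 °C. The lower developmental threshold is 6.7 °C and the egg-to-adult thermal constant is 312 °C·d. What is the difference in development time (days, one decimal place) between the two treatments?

29.3 days

At 13.2 °C: 312 / (13.2 − 6.7) = 312 / 6.5 = 48.000 d.
At 23.4 °C: 312 / (23.4 − 6.7) = 312 / 16.7 = 18.683 d.
Difference = |48.000 − 18.683| = 29.317 ≈ 29.3 days.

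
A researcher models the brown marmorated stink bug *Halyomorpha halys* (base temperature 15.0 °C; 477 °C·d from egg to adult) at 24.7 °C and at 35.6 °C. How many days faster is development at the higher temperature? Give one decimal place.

At 24.7 °C: 477 / (24.7 − 15.0) = 477 / 9.7 = 49.175 d.
At 35.6 °C: 477 / (35.6 − 15.0) = 477 / 20.6 = 23.155 d.
Difference = |49.175 − 23.155| = 26.020 ≈ 26.0 days.

26.0 days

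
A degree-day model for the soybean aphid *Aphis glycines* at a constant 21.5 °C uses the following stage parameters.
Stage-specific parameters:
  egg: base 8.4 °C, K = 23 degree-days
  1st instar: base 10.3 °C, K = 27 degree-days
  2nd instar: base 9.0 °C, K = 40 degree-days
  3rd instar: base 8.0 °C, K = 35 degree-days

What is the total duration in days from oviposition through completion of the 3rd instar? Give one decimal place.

10.0 days

egg: 23 / (21.5 − 8.4) = 23 / 13.1 = 1.756 d.
1st instar: 27 / (21.5 − 10.3) = 27 / 11.2 = 2.411 d.
2nd instar: 40 / (21.5 − 9.0) = 40 / 12.5 = 3.200 d.
3rd instar: 35 / (21.5 − 8.0) = 35 / 13.5 = 2.593 d.
Sum = 9.959 ≈ 10.0 days.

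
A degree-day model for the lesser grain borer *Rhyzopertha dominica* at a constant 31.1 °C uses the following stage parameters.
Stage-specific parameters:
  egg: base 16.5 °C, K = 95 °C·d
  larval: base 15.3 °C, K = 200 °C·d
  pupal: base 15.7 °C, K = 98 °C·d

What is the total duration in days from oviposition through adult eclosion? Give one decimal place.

egg: 95 / (31.1 − 16.5) = 95 / 14.6 = 6.507 d.
larval: 200 / (31.1 − 15.3) = 200 / 15.8 = 12.658 d.
pupal: 98 / (31.1 − 15.7) = 98 / 15.4 = 6.364 d.
Sum = 25.529 ≈ 25.5 days.

25.5 days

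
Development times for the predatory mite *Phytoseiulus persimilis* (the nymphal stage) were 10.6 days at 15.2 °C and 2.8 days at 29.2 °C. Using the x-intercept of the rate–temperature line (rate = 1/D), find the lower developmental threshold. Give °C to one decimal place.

Under the model K = D·(T − T_b), so D₁·(T₁ − T_b) = D₂·(T₂ − T_b).
10.6·(15.2 − T_b) = 2.8·(29.2 − T_b)
T_b = (10.6·15.2 − 2.8·29.2) / (10.6 − 2.8) = 79.36 / 7.8 = 10.174 °C ≈ 10.2 °C.

10.2 °C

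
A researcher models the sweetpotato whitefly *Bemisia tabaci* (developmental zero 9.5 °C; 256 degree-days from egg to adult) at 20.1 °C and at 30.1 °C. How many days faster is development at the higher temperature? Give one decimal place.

At 20.1 °C: 256 / (20.1 − 9.5) = 256 / 10.6 = 24.151 d.
At 30.1 °C: 256 / (30.1 − 9.5) = 256 / 20.6 = 12.427 d.
Difference = |24.151 − 12.427| = 11.724 ≈ 11.7 days.

11.7 days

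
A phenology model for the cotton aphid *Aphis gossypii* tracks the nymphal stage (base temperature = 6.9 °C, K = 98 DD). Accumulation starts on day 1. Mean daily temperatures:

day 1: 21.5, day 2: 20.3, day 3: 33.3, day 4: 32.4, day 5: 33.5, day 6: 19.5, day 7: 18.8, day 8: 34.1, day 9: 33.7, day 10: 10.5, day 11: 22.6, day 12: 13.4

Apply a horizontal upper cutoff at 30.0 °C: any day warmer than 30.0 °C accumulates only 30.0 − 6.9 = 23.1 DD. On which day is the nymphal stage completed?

day 6

Daily DD above 6.9 °C (capped at 23.1): 14.6, 13.4, 23.1, 23.1, 23.1, 12.6, 11.9, 23.1, 23.1, 3.6, 15.7, 6.5.
Cumulative: 14.6, 28.0, 51.1, 74.2, 97.3, 109.9, 121.8, 144.9, 168.0, 171.6, 187.3, 193.8.
The total first reaches 98 DD on day 6.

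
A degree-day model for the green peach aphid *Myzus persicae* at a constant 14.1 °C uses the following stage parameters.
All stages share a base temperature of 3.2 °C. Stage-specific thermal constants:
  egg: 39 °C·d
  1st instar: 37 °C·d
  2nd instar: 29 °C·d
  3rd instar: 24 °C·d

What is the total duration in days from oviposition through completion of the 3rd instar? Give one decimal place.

Daily accumulation at 14.1 °C = 14.1 − 3.2 = 10.9 DD/day.
Total K = 39 + 37 + 29 + 24 = 129 DD.
Total duration = 129 / 10.9 = 11.835 ≈ 11.8 days.

11.8 days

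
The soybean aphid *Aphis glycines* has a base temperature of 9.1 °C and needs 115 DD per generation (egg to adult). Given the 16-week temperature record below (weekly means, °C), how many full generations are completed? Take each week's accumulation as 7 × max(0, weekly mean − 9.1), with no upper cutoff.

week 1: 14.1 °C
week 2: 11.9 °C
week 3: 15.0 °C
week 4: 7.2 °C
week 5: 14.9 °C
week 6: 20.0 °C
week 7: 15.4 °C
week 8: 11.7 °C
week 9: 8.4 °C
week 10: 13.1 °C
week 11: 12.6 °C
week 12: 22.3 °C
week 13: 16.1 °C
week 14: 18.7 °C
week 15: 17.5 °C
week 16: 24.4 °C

6 generations

Weekly DD (7 × max(0, T̄ − 9.1)): 35.0, 19.6, 41.3, 0.0, 40.6, 76.3, 44.1, 18.2, 0.0, 28.0, 24.5, 92.4, 49.0, 67.2, 58.8, 107.1.
Season total = 702.1 DD.
Complete generations = ⌊702.1 / 115⌋ = 6.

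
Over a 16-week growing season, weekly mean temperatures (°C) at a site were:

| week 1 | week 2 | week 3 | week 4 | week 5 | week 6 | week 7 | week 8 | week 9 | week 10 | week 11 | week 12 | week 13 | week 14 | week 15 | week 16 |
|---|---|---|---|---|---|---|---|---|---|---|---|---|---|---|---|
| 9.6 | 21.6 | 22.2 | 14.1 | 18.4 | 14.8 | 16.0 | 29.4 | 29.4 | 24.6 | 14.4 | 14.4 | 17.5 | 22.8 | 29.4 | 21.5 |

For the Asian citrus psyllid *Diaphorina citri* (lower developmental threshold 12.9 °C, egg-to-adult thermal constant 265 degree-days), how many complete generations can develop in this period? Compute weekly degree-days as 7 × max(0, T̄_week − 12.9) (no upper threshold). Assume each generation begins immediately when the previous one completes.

Weekly DD (7 × max(0, T̄ − 12.9)): 0.0, 60.9, 65.1, 8.4, 38.5, 13.3, 21.7, 115.5, 115.5, 81.9, 10.5, 10.5, 32.2, 69.3, 115.5, 60.2.
Season total = 819.0 DD.
Complete generations = ⌊819.0 / 265⌋ = 3.

3 generations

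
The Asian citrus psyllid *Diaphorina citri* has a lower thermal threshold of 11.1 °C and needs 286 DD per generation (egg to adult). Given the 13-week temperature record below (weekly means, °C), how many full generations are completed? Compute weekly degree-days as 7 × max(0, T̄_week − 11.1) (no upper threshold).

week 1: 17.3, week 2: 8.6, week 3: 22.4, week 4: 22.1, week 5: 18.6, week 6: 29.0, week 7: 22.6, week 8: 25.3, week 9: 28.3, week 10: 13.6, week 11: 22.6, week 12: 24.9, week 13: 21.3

Weekly DD (7 × max(0, T̄ − 11.1)): 43.4, 0.0, 79.1, 77.0, 52.5, 125.3, 80.5, 99.4, 120.4, 17.5, 80.5, 96.6, 71.4.
Season total = 943.6 DD.
Complete generations = ⌊943.6 / 286⌋ = 3.

3 generations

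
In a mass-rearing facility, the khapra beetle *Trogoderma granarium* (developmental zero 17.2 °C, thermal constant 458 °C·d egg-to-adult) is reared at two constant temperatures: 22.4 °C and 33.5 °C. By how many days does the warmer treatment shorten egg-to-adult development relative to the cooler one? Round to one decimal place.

60.0 days

At 22.4 °C: 458 / (22.4 − 17.2) = 458 / 5.2 = 88.077 d.
At 33.5 °C: 458 / (33.5 − 17.2) = 458 / 16.3 = 28.098 d.
Difference = |88.077 − 28.098| = 59.979 ≈ 60.0 days.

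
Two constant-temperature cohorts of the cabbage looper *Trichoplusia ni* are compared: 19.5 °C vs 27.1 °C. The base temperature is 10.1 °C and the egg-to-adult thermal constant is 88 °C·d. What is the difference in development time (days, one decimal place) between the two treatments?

4.2 days

At 19.5 °C: 88 / (19.5 − 10.1) = 88 / 9.4 = 9.362 d.
At 27.1 °C: 88 / (27.1 − 10.1) = 88 / 17.0 = 5.176 d.
Difference = |9.362 − 5.176| = 4.185 ≈ 4.2 days.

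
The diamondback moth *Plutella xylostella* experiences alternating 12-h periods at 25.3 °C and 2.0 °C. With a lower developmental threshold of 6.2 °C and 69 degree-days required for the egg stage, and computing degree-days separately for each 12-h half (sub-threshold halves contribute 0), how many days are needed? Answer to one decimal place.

Day half: max(0, 25.3 − 6.2) × 0.5 = 19.1 × 0.5 = 9.55 DD.
Night half: max(0, 2.0 − 6.2) × 0.5 = 0.0 × 0.5 = 0.00 DD.
Per 24 h: 9.55 DD/day.
Duration = 69 / 9.55 = 7.225 ≈ 7.2 days.

7.2 days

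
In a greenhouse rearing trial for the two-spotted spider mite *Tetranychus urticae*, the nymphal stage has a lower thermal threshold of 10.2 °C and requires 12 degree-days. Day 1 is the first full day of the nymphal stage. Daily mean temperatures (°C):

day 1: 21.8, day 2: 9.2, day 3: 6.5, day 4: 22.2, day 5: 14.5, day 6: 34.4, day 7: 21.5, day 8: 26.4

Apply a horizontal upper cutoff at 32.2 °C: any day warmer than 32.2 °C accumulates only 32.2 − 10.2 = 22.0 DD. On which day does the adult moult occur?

Daily DD above 10.2 °C (capped at 22.0): 11.6, 0.0, 0.0, 12.0, 4.3, 22.0, 11.3, 16.2.
Cumulative: 11.6, 11.6, 11.6, 23.6, 27.9, 49.9, 61.2, 77.4.
The total first reaches 12 DD on day 4.

day 4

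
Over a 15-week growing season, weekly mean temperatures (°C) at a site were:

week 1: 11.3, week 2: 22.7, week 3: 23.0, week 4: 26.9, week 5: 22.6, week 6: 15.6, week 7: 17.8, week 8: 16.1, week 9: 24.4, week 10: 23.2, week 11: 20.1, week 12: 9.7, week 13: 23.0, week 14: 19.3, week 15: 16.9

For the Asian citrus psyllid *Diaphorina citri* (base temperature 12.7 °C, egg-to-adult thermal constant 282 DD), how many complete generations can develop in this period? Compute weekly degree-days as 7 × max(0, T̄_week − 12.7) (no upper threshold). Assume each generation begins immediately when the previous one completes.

2 generations

Weekly DD (7 × max(0, T̄ − 12.7)): 0.0, 70.0, 72.1, 99.4, 69.3, 20.3, 35.7, 23.8, 81.9, 73.5, 51.8, 0.0, 72.1, 46.2, 29.4.
Season total = 745.5 DD.
Complete generations = ⌊745.5 / 282⌋ = 2.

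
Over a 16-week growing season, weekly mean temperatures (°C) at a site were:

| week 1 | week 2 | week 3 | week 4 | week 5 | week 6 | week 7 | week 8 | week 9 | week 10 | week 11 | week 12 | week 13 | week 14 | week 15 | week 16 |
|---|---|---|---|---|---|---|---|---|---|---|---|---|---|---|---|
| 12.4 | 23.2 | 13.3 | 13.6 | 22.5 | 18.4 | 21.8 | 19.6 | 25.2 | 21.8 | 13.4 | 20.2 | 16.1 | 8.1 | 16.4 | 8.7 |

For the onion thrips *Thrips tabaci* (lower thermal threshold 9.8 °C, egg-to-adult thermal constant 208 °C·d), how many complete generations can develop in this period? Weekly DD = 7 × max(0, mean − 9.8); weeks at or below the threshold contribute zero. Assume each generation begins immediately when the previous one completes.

4 generations

Weekly DD (7 × max(0, T̄ − 9.8)): 18.2, 93.8, 24.5, 26.6, 88.9, 60.2, 84.0, 68.6, 107.8, 84.0, 25.2, 72.8, 44.1, 0.0, 46.2, 0.0.
Season total = 844.9 DD.
Complete generations = ⌊844.9 / 208⌋ = 4.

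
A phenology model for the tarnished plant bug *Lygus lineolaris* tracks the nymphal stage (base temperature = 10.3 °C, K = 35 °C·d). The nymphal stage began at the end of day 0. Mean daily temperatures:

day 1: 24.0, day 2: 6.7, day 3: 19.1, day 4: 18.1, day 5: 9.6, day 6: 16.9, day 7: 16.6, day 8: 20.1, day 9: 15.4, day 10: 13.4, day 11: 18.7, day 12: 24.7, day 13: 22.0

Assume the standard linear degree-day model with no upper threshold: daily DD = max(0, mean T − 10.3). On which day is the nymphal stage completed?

day 6

Daily DD above 10.3 °C: 13.7, 0.0, 8.8, 7.8, 0.0, 6.6, 6.3, 9.8, 5.1, 3.1, 8.4, 14.4, 11.7.
Cumulative: 13.7, 13.7, 22.5, 30.3, 30.3, 36.9, 43.2, 53.0, 58.1, 61.2, 69.6, 84.0, 95.7.
The total first reaches 35 DD on day 6.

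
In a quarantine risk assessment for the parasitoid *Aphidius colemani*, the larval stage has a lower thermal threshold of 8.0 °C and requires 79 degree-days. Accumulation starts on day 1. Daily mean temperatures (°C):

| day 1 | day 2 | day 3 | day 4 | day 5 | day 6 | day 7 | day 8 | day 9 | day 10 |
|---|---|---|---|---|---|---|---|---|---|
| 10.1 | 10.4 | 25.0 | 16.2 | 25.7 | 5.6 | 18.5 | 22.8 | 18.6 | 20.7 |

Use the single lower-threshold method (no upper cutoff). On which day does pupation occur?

day 9

Daily DD above 8.0 °C: 2.1, 2.4, 17.0, 8.2, 17.7, 0.0, 10.5, 14.8, 10.6, 12.7.
Cumulative: 2.1, 4.5, 21.5, 29.7, 47.4, 47.4, 57.9, 72.7, 83.3, 96.0.
The total first reaches 79 DD on day 9.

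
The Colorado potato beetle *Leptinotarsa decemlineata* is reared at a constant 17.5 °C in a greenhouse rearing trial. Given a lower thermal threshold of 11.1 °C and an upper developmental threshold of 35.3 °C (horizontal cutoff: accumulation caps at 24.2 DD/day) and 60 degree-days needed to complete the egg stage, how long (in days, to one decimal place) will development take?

9.4 days

Daily accumulation = 17.5 − 11.1 = 6.4 DD/day.
Duration = 60 / 6.4 = 9.375 ≈ 9.4 days.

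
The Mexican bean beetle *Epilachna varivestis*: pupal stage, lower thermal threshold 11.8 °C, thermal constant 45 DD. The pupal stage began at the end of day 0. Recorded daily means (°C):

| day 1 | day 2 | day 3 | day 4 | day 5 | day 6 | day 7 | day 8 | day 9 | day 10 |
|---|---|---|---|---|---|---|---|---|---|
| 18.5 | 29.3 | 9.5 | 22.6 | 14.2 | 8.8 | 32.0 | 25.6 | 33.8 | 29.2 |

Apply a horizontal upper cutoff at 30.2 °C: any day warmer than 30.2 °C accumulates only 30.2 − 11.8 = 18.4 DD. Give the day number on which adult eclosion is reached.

day 7

Daily DD above 11.8 °C (capped at 18.4): 6.7, 17.5, 0.0, 10.8, 2.4, 0.0, 18.4, 13.8, 18.4, 17.4.
Cumulative: 6.7, 24.2, 24.2, 35.0, 37.4, 37.4, 55.8, 69.6, 88.0, 105.4.
The total first reaches 45 DD on day 7.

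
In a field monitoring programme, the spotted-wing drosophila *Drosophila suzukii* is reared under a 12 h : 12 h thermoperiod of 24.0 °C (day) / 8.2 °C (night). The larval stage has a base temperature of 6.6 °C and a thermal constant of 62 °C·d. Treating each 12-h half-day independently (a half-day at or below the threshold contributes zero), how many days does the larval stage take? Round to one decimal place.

Day half: max(0, 24.0 − 6.6) × 0.5 = 17.4 × 0.5 = 8.70 DD.
Night half: max(0, 8.2 − 6.6) × 0.5 = 1.6 × 0.5 = 0.80 DD.
Per 24 h: 9.50 DD/day.
Duration = 62 / 9.50 = 6.526 ≈ 6.5 days.

6.5 days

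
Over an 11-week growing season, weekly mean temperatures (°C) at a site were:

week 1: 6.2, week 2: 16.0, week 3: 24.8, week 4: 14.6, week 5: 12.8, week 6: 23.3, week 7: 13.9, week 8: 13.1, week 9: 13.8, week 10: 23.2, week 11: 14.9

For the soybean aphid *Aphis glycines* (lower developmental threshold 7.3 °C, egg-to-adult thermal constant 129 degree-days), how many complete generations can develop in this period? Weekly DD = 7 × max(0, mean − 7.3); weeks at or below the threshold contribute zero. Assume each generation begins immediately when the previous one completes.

5 generations

Weekly DD (7 × max(0, T̄ − 7.3)): 0.0, 60.9, 122.5, 51.1, 38.5, 112.0, 46.2, 40.6, 45.5, 111.3, 53.2.
Season total = 681.8 DD.
Complete generations = ⌊681.8 / 129⌋ = 5.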